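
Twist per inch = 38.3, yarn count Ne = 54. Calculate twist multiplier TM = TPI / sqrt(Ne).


Formula: TM = TPI / sqrt(Ne)
Step 1: sqrt(Ne) = sqrt(54) = 7.3485
Step 2: TM = 38.3 / 7.3485 = 5.21

5.21 TM


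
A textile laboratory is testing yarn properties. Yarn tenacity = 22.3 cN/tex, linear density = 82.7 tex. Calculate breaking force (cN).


Formula: Breaking force = Tenacity * Linear density
F = 22.3 cN/tex * 82.7 tex
F = 1844.21 cN

1844.21 cN


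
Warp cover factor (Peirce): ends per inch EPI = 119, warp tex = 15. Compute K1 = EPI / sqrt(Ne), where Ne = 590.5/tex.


Formula: K1 = EPI / sqrt(Ne), with Ne = 590.5 / tex_warp
Step 1: Ne = 590.5 / 15 = 39.367
Step 2: sqrt(Ne) = sqrt(39.367) = 6.2743
Step 3: K1 = 119 / 6.2743 = 19.0

19.0


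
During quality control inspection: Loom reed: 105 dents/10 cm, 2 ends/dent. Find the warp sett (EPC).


Formula: EPC = (dents per 10 cm * ends per dent) / 10
Step 1: Total ends per 10 cm = 105 * 2 = 210
Step 2: EPC = 210 / 10 = 21.0 ends/cm

21.0 ends/cm


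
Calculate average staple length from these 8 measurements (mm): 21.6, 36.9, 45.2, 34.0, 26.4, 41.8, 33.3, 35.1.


Formula: Mean = sum of lengths / count
Sum = 21.6 + 36.9 + 45.2 + 34.0 + 26.4 + 41.8 + 33.3 + 35.1
Sum = 274.3 mm
Mean = 274.3 / 8 = 34.29 mm

34.29 mm


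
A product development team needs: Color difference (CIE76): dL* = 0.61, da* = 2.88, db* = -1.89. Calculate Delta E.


Formula: Delta E = sqrt(dL*^2 + da*^2 + db*^2)
Step 1: dL*^2 = 0.61^2 = 0.3721
Step 2: da*^2 = 2.88^2 = 8.2944
Step 3: db*^2 = (-1.89)^2 = 3.5721
Step 4: Sum = 0.3721 + 8.2944 + 3.5721 = 12.2386
Step 5: Delta E = sqrt(12.2386) = 3.5

3.5 Delta E


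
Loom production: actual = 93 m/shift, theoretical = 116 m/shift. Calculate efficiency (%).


Formula: Efficiency% = (Actual output / Theoretical output) * 100
Efficiency% = (93 / 116) * 100
Efficiency% = 0.801724 * 100 = 80.1724% ≈ 80.2%

80.2%


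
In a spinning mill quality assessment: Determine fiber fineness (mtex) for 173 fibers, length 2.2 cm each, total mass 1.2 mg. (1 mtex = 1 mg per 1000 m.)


Formula: fineness (mtex) = mass (mg) / total length (km) = (mass_mg / total_length_m) * 1000
Step 1: Convert fiber length: 2.2 cm = 0.022 m
Step 2: Total fiber length = 173 * 0.022 = 3.806 m
Step 3: Linear density = 1.2 mg / 3.806 m = 0.3153 mg/m
Step 4: fineness = 0.3153 * 1000 = 315.3 mtex

315.3 mtex


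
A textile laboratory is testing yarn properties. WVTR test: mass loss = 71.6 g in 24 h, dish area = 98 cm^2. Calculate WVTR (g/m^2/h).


Formula: WVTR = mass_loss / (area * time)
Step 1: Convert area: 98 cm^2 = 0.0098 m^2
Step 2: WVTR = 71.6 g / (0.0098 m^2 * 24 h)
Step 3: WVTR = 71.6 / 0.2352 = 304.4 g/m^2/h

304.4 g/m^2/h


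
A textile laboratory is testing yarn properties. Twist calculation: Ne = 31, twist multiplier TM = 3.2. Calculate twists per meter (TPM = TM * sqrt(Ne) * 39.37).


Formula: TPM = TM * sqrt(Ne) * 39.37
Step 1: sqrt(Ne) = sqrt(31) = 5.5678
Step 2: TM * sqrt(Ne) = 3.2 * 5.5678 = 17.817
Step 3: TPM = 17.817 * 39.37 = 701 twists/m

701 twists/m


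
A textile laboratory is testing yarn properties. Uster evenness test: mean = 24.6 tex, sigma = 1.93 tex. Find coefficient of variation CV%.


Formula: CV% = (standard deviation / mean) * 100
Step 1: Ratio = 1.93 / 24.6 = 0.078455
Step 2: CV% = 0.078455 * 100 = 7.8455% ≈ 7.8%

7.8%


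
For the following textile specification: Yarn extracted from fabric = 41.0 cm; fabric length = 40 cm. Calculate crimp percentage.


Formula: Crimp% = ((L_yarn - L_fabric) / L_fabric) * 100
Step 1: Extension = 41.0 - 40 = 1.0 cm
Step 2: Crimp% = (1.0 / 40) * 100
Step 3: Crimp% = 0.025 * 100 = 2.5%

2.5%


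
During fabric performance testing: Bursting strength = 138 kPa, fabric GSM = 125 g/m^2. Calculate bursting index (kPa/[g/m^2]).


Formula: Bursting Index = Bursting Strength / Fabric GSM
BI = 138 kPa / 125 g/m^2
BI = 1.104 kPa/(g/m^2)

1.104 kPa/(g/m^2)


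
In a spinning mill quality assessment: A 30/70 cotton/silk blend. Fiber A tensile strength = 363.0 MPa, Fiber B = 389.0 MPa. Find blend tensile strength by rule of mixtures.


Formula: Blend property = (fraction_A * property_A) + (fraction_B * property_B)
Step 1: Contribution A = 30/100 * 363.0 MPa = 108.9 MPa
Step 2: Contribution B = 70/100 * 389.0 MPa = 272.3 MPa
Step 3: Blend tensile strength = 108.9 + 272.3 = 381.2 MPa

381.2 MPa


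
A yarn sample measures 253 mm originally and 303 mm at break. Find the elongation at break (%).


Formula: Elongation (%) = ((L_break - L0) / L0) * 100
Step 1: Extension = 303 - 253 = 50 mm
Step 2: Elongation = (50 / 253) * 100
Step 3: Elongation = 0.197628 * 100 = 19.7628% ≈ 19.8%

19.8%


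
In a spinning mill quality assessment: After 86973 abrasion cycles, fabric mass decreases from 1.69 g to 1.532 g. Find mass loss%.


Formula: Mass loss% = ((m_before - m_after) / m_before) * 100
Step 1: Mass loss = 1.69 - 1.532 = 0.158 g
Step 2: Ratio = 0.158 / 1.69 = 0.0934911
Step 3: Mass loss% = 0.0934911 * 100 = 9.34911% ≈ 9.35%

9.35%


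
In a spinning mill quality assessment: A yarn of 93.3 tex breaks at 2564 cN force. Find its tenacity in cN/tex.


Formula: Tenacity = Breaking force / Linear density
Tenacity = 2564 cN / 93.3 tex
Tenacity = 27.48 cN/tex

27.48 cN/tex


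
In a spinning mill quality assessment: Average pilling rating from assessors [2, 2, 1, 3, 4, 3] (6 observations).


Formula: Mean = sum / count
Sum = 2 + 2 + 1 + 3 + 4 + 3 = 15
Mean = 15 / 6 = 2.5

2.5


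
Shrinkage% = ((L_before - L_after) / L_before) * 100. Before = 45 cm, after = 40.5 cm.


Formula: Shrinkage% = ((L_before - L_after) / L_before) * 100
Step 1: Shrinkage = 45 - 40.5 = 4.5 cm
Step 2: Shrinkage% = (4.5 / 45) * 100
Step 3: Shrinkage% = 0.1 * 100 = 10.0%

10.0%


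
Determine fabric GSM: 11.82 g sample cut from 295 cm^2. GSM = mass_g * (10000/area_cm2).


Formula: GSM = mass_g / area_m2
Step 1: Convert area: 295 cm^2 = 295 / 10000 = 0.0295 m^2
Step 2: GSM = 11.82 g / 0.0295 m^2 = 400.7 g/m^2

400.7 g/m^2


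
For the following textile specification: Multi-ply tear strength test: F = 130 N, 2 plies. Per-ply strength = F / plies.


Formula: Per-ply strength = Total force / Number of plies
Per-ply = 130 N / 2
Per-ply = 65 N

65 N


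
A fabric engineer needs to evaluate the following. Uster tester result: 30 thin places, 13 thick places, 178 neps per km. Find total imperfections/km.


Formula: Total = thin places + thick places + neps
Total = 30 + 13 + 178
Total = 221 imperfections/km

221 imperfections/km


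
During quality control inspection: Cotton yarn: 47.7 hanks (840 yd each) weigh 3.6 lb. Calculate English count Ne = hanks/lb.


Formula: Ne = hanks / mass_lb
Substituting: Ne = 47.7 / 3.6
Ne = 13.3

13.3 Ne


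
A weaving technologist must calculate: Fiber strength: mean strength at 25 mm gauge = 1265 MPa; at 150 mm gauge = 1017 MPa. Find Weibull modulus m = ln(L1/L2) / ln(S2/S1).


Formula: m = ln(L1/L2) / ln(S2/S1)
Step 1: ln(L1/L2) = ln(25/150) = -1.79176
Step 2: S2/S1 = 1017/1265 = 0.80395
Step 3: ln(S2/S1) = ln(0.80395) = -0.21822
Step 4: m = -1.79176 / -0.21822 = 8.21

8.21 (Weibull m)


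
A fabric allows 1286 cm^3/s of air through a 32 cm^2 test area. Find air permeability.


Formula: Air Permeability = Airflow / Test Area
AP = 1286 cm^3/s / 32 cm^2
AP = 40.2 cm^3/s/cm^2

40.2 cm^3/s/cm^2


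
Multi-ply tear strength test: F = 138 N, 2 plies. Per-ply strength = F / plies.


Formula: Per-ply strength = Total force / Number of plies
Per-ply = 138 N / 2
Per-ply = 69 N

69 N


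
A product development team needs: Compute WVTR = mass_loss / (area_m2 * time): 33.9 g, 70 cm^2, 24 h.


Formula: WVTR = mass_loss / (area * time)
Step 1: Convert area: 70 cm^2 = 0.007 m^2
Step 2: WVTR = 33.9 g / (0.007 m^2 * 24 h)
Step 3: WVTR = 33.9 / 0.168 = 201.8 g/m^2/h

201.8 g/m^2/h


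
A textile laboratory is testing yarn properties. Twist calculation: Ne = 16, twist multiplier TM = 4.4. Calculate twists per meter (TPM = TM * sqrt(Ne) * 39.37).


Formula: TPM = TM * sqrt(Ne) * 39.37
Step 1: sqrt(Ne) = sqrt(16) = 4
Step 2: TM * sqrt(Ne) = 4.4 * 4 = 17.6
Step 3: TPM = 17.6 * 39.37 = 693 twists/m

693 twists/m


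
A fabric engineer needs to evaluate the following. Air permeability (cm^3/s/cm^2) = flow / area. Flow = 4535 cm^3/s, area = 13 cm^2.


Formula: Air Permeability = Airflow / Test Area
AP = 4535 cm^3/s / 13 cm^2
AP = 348.8 cm^3/s/cm^2

348.8 cm^3/s/cm^2


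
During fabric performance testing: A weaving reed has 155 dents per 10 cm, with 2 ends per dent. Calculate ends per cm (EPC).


Formula: EPC = (dents per 10 cm * ends per dent) / 10
Step 1: Total ends per 10 cm = 155 * 2 = 310
Step 2: EPC = 310 / 10 = 31.0 ends/cm

31.0 ends/cm


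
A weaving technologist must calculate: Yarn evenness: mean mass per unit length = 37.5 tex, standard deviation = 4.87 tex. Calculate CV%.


Formula: CV% = (standard deviation / mean) * 100
Step 1: Ratio = 4.87 / 37.5 = 0.129867
Step 2: CV% = 0.129867 * 100 = 12.9867% ≈ 13.0%

13.0%


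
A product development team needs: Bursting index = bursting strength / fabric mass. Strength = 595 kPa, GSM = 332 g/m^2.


Formula: Bursting Index = Bursting Strength / Fabric GSM
BI = 595 kPa / 332 g/m^2
BI = 1.792 kPa/(g/m^2)

1.792 kPa/(g/m^2)


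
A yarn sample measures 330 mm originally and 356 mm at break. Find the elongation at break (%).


Formula: Elongation (%) = ((L_break - L0) / L0) * 100
Step 1: Extension = 356 - 330 = 26 mm
Step 2: Elongation = (26 / 330) * 100
Step 3: Elongation = 0.078788 * 100 = 7.8788% ≈ 7.9%

7.9%


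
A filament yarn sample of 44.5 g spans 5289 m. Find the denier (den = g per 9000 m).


Formula: den = (mass_g / length_m) * 9000
Substituting: den = (44.5 / 5289) * 9000
Intermediate: 44.5 / 5289 = 0.00841369 g/m
den = 0.00841369 * 9000 = 75.7 denier

75.7 denier


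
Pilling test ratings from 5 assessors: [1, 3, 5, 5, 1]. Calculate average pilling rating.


Formula: Mean = sum / count
Sum = 1 + 3 + 5 + 5 + 1 = 15
Mean = 15 / 5 = 3.0

3.0


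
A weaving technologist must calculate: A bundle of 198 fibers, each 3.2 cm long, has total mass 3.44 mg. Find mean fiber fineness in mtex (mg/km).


Formula: fineness (mtex) = mass (mg) / total length (km) = (mass_mg / total_length_m) * 1000
Step 1: Convert fiber length: 3.2 cm = 0.032 m
Step 2: Total fiber length = 198 * 0.032 = 6.336 m
Step 3: Linear density = 3.44 mg / 6.336 m = 0.5429 mg/m
Step 4: fineness = 0.5429 * 1000 = 542.9 mtex

542.9 mtex


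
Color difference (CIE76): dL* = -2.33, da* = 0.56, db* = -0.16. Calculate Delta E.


Formula: Delta E = sqrt(dL*^2 + da*^2 + db*^2)
Step 1: dL*^2 = (-2.33)^2 = 5.4289
Step 2: da*^2 = 0.56^2 = 0.3136
Step 3: db*^2 = (-0.16)^2 = 0.0256
Step 4: Sum = 5.4289 + 0.3136 + 0.0256 = 5.7681
Step 5: Delta E = sqrt(5.7681) = 2.4

2.4 Delta E


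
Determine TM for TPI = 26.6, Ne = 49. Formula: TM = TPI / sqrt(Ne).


Formula: TM = TPI / sqrt(Ne)
Step 1: sqrt(Ne) = sqrt(49) = 7
Step 2: TM = 26.6 / 7 = 3.80

3.80 TM


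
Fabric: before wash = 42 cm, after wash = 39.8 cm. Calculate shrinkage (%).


Formula: Shrinkage% = ((L_before - L_after) / L_before) * 100
Step 1: Shrinkage = 42 - 39.8 = 2.2 cm
Step 2: Shrinkage% = (2.2 / 42) * 100
Step 3: Shrinkage% = 0.052381 * 100 = 5.2381% ≈ 5.2%

5.2%


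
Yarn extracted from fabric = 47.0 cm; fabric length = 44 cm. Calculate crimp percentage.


Formula: Crimp% = ((L_yarn - L_fabric) / L_fabric) * 100
Step 1: Extension = 47.0 - 44 = 3.0 cm
Step 2: Crimp% = (3.0 / 44) * 100
Step 3: Crimp% = 0.068182 * 100 = 6.8182% ≈ 6.8%

6.8%


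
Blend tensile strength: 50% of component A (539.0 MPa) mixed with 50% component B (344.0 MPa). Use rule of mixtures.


Formula: Blend property = (fraction_A * property_A) + (fraction_B * property_B)
Step 1: Contribution A = 50/100 * 539.0 MPa = 269.5 MPa
Step 2: Contribution B = 50/100 * 344.0 MPa = 172.0 MPa
Step 3: Blend tensile strength = 269.5 + 172.0 = 441.5 MPa

441.5 MPa


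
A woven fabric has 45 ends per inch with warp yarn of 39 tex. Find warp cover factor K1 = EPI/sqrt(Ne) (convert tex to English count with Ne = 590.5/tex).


Formula: K1 = EPI / sqrt(Ne), with Ne = 590.5 / tex_warp
Step 1: Ne = 590.5 / 39 = 15.141
Step 2: sqrt(Ne) = sqrt(15.141) = 3.8911
Step 3: K1 = 45 / 3.8911 = 11.6

11.6


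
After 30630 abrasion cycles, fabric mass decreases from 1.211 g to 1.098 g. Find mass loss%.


Formula: Mass loss% = ((m_before - m_after) / m_before) * 100
Step 1: Mass loss = 1.211 - 1.098 = 0.113 g
Step 2: Ratio = 0.113 / 1.211 = 0.0933113
Step 3: Mass loss% = 0.0933113 * 100 = 9.33113% ≈ 9.33%

9.33%


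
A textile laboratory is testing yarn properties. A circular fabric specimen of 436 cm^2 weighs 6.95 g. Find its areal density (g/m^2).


Formula: GSM = mass_g / area_m2
Step 1: Convert area: 436 cm^2 = 436 / 10000 = 0.0436 m^2
Step 2: GSM = 6.95 g / 0.0436 m^2 = 159.4 g/m^2

159.4 g/m^2


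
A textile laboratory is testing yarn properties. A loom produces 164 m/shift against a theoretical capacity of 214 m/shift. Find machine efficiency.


Formula: Efficiency% = (Actual output / Theoretical output) * 100
Efficiency% = (164 / 214) * 100
Efficiency% = 0.766355 * 100 = 76.6355% ≈ 76.6%

76.6%


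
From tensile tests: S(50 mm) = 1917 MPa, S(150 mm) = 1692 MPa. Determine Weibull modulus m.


Formula: m = ln(L1/L2) / ln(S2/S1)
Step 1: ln(L1/L2) = ln(50/150) = -1.09861
Step 2: S2/S1 = 1692/1917 = 0.88263
Step 3: ln(S2/S1) = ln(0.88263) = -0.12485
Step 4: m = -1.09861 / -0.12485 = 8.80

8.80 (Weibull m)


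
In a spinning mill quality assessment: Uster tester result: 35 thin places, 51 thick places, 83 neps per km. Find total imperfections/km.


Formula: Total = thin places + thick places + neps
Total = 35 + 51 + 83
Total = 169 imperfections/km

169 imperfections/km


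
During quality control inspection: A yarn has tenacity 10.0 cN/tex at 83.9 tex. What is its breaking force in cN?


Formula: Breaking force = Tenacity * Linear density
F = 10.0 cN/tex * 83.9 tex
F = 839.00 cN

839.00 cN


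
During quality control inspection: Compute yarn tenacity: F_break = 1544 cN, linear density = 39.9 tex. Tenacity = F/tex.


Formula: Tenacity = Breaking force / Linear density
Tenacity = 1544 cN / 39.9 tex
Tenacity = 38.70 cN/tex

38.70 cN/tex


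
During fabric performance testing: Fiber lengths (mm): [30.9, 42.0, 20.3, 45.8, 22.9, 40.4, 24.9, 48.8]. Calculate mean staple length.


Formula: Mean = sum of lengths / count
Sum = 30.9 + 42.0 + 20.3 + 45.8 + 22.9 + 40.4 + 24.9 + 48.8
Sum = 276.0 mm
Mean = 276.0 / 8 = 34.50 mm

34.50 mm


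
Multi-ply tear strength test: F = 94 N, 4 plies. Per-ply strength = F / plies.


Formula: Per-ply strength = Total force / Number of plies
Per-ply = 94 N / 4
Per-ply = 23.5 N

23.5 N


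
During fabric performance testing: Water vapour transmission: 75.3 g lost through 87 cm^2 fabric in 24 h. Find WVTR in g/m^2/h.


Formula: WVTR = mass_loss / (area * time)
Step 1: Convert area: 87 cm^2 = 0.0087 m^2
Step 2: WVTR = 75.3 g / (0.0087 m^2 * 24 h)
Step 3: WVTR = 75.3 / 0.2088 = 360.6 g/m^2/h

360.6 g/m^2/h


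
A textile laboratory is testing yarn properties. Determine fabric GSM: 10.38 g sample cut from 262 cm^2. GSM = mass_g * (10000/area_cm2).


Formula: GSM = mass_g / area_m2
Step 1: Convert area: 262 cm^2 = 262 / 10000 = 0.0262 m^2
Step 2: GSM = 10.38 g / 0.0262 m^2 = 396.2 g/m^2

396.2 g/m^2


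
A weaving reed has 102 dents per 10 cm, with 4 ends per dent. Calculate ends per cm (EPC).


Formula: EPC = (dents per 10 cm * ends per dent) / 10
Step 1: Total ends per 10 cm = 102 * 4 = 408
Step 2: EPC = 408 / 10 = 40.8 ends/cm

40.8 ends/cm


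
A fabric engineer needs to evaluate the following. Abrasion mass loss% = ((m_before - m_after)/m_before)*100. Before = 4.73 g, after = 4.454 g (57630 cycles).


Formula: Mass loss% = ((m_before - m_after) / m_before) * 100
Step 1: Mass loss = 4.73 - 4.454 = 0.276 g
Step 2: Ratio = 0.276 / 4.73 = 0.058351
Step 3: Mass loss% = 0.058351 * 100 = 5.8351% ≈ 5.84%

5.84%


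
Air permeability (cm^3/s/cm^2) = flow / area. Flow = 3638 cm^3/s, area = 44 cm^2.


Formula: Air Permeability = Airflow / Test Area
AP = 3638 cm^3/s / 44 cm^2
AP = 82.7 cm^3/s/cm^2

82.7 cm^3/s/cm^2


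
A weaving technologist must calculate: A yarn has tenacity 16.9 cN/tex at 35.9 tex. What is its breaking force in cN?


Formula: Breaking force = Tenacity * Linear density
F = 16.9 cN/tex * 35.9 tex
F = 606.71 cN

606.71 cN


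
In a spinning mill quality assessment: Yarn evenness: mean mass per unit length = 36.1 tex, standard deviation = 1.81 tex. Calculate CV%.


Formula: CV% = (standard deviation / mean) * 100
Step 1: Ratio = 1.81 / 36.1 = 0.050139
Step 2: CV% = 0.050139 * 100 = 5.0139% ≈ 5.0%

5.0%


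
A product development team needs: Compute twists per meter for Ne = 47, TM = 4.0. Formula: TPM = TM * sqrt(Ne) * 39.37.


Formula: TPM = TM * sqrt(Ne) * 39.37
Step 1: sqrt(Ne) = sqrt(47) = 6.8557
Step 2: TM * sqrt(Ne) = 4.0 * 6.8557 = 27.4228
Step 3: TPM = 27.4228 * 39.37 = 1080 twists/m

1080 twists/m


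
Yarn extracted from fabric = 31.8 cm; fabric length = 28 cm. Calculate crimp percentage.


Formula: Crimp% = ((L_yarn - L_fabric) / L_fabric) * 100
Step 1: Extension = 31.8 - 28 = 3.8 cm
Step 2: Crimp% = (3.8 / 28) * 100
Step 3: Crimp% = 0.135714 * 100 = 13.5714% ≈ 13.6%

13.6%


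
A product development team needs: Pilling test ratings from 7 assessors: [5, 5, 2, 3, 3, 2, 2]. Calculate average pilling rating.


Formula: Mean = sum / count
Sum = 5 + 5 + 2 + 3 + 3 + 2 + 2 = 22
Mean = 22 / 7 = 3.1

3.1


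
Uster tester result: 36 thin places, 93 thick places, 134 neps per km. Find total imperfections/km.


Formula: Total = thin places + thick places + neps
Total = 36 + 93 + 134
Total = 263 imperfections/km

263 imperfections/km


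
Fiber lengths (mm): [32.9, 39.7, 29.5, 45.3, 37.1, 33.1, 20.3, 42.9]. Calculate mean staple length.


Formula: Mean = sum of lengths / count
Sum = 32.9 + 39.7 + 29.5 + 45.3 + 37.1 + 33.1 + 20.3 + 42.9
Sum = 280.8 mm
Mean = 280.8 / 8 = 35.10 mm

35.10 mm


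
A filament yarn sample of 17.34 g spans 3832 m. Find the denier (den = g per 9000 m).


Formula: den = (mass_g / length_m) * 9000
Substituting: den = (17.34 / 3832) * 9000
Intermediate: 17.34 / 3832 = 0.00452505 g/m
den = 0.00452505 * 9000 = 40.7 denier

40.7 denier


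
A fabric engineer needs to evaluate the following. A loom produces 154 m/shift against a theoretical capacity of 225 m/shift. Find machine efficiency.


Formula: Efficiency% = (Actual output / Theoretical output) * 100
Efficiency% = (154 / 225) * 100
Efficiency% = 0.684444 * 100 = 68.4444% ≈ 68.4%

68.4%


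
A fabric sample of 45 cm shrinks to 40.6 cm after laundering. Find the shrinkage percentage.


Formula: Shrinkage% = ((L_before - L_after) / L_before) * 100
Step 1: Shrinkage = 45 - 40.6 = 4.4 cm
Step 2: Shrinkage% = (4.4 / 45) * 100
Step 3: Shrinkage% = 0.097778 * 100 = 9.7778% ≈ 9.8%

9.8%


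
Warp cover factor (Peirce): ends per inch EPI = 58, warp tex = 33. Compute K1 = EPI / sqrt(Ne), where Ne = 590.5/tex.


Formula: K1 = EPI / sqrt(Ne), with Ne = 590.5 / tex_warp
Step 1: Ne = 590.5 / 33 = 17.894
Step 2: sqrt(Ne) = sqrt(17.894) = 4.2301
Step 3: K1 = 58 / 4.2301 = 13.7

13.7


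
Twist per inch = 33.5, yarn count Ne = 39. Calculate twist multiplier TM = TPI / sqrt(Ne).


Formula: TM = TPI / sqrt(Ne)
Step 1: sqrt(Ne) = sqrt(39) = 6.245
Step 2: TM = 33.5 / 6.245 = 5.36

5.36 TM


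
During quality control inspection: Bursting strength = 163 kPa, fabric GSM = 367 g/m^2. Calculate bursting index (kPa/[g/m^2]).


Formula: Bursting Index = Bursting Strength / Fabric GSM
BI = 163 kPa / 367 g/m^2
BI = 0.444 kPa/(g/m^2)

0.444 kPa/(g/m^2)


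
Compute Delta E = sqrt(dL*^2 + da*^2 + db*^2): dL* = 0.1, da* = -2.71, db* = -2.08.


Formula: Delta E = sqrt(dL*^2 + da*^2 + db*^2)
Step 1: dL*^2 = 0.1^2 = 0.01
Step 2: da*^2 = (-2.71)^2 = 7.3441
Step 3: db*^2 = (-2.08)^2 = 4.3264
Step 4: Sum = 0.01 + 7.3441 + 4.3264 = 11.6805
Step 5: Delta E = sqrt(11.6805) = 3.42

3.42 Delta E


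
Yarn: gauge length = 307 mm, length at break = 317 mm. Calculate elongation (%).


Formula: Elongation (%) = ((L_break - L0) / L0) * 100
Step 1: Extension = 317 - 307 = 10 mm
Step 2: Elongation = (10 / 307) * 100
Step 3: Elongation = 0.032573 * 100 = 3.2573% ≈ 3.3%

3.3%


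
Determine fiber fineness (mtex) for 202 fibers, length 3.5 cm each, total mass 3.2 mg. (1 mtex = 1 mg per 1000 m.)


Formula: fineness (mtex) = mass (mg) / total length (km) = (mass_mg / total_length_m) * 1000
Step 1: Convert fiber length: 3.5 cm = 0.035 m
Step 2: Total fiber length = 202 * 0.035 = 7.07 m
Step 3: Linear density = 3.2 mg / 7.07 m = 0.4526 mg/m
Step 4: fineness = 0.4526 * 1000 = 452.6 mtex

452.6 mtex


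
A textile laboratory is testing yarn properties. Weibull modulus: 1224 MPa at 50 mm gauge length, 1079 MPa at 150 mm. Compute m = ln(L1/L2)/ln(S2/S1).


Formula: m = ln(L1/L2) / ln(S2/S1)
Step 1: ln(L1/L2) = ln(50/150) = -1.09861
Step 2: S2/S1 = 1079/1224 = 0.88154
Step 3: ln(S2/S1) = ln(0.88154) = -0.12608
Step 4: m = -1.09861 / -0.12608 = 8.71

8.71 (Weibull m)


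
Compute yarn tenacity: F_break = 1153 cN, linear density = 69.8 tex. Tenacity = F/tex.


Formula: Tenacity = Breaking force / Linear density
Tenacity = 1153 cN / 69.8 tex
Tenacity = 16.52 cN/tex

16.52 cN/tex


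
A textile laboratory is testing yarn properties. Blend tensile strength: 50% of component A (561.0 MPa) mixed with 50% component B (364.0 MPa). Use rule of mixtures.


Formula: Blend property = (fraction_A * property_A) + (fraction_B * property_B)
Step 1: Contribution A = 50/100 * 561.0 MPa = 280.5 MPa
Step 2: Contribution B = 50/100 * 364.0 MPa = 182.0 MPa
Step 3: Blend tensile strength = 280.5 + 182.0 = 462.5 MPa

462.5 MPa


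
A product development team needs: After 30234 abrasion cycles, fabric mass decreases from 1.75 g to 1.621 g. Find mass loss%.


Formula: Mass loss% = ((m_before - m_after) / m_before) * 100
Step 1: Mass loss = 1.75 - 1.621 = 0.129 g
Step 2: Ratio = 0.129 / 1.75 = 0.0737143
Step 3: Mass loss% = 0.0737143 * 100 = 7.37143% ≈ 7.37%

7.37%


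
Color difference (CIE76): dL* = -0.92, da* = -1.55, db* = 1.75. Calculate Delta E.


Formula: Delta E = sqrt(dL*^2 + da*^2 + db*^2)
Step 1: dL*^2 = (-0.92)^2 = 0.8464
Step 2: da*^2 = (-1.55)^2 = 2.4025
Step 3: db*^2 = 1.75^2 = 3.0625
Step 4: Sum = 0.8464 + 2.4025 + 3.0625 = 6.3114
Step 5: Delta E = sqrt(6.3114) = 2.51

2.51 Delta E


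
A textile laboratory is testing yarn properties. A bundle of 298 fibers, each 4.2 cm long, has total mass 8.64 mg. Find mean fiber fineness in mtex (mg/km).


Formula: fineness (mtex) = mass (mg) / total length (km) = (mass_mg / total_length_m) * 1000
Step 1: Convert fiber length: 4.2 cm = 0.042 m
Step 2: Total fiber length = 298 * 0.042 = 12.516 m
Step 3: Linear density = 8.64 mg / 12.516 m = 0.6903 mg/m
Step 4: fineness = 0.6903 * 1000 = 690.3 mtex

690.3 mtex


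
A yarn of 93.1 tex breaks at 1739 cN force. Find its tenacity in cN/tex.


Formula: Tenacity = Breaking force / Linear density
Tenacity = 1739 cN / 93.1 tex
Tenacity = 18.68 cN/tex

18.68 cN/tex


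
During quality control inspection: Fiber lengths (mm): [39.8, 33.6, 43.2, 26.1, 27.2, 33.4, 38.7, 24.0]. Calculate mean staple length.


Formula: Mean = sum of lengths / count
Sum = 39.8 + 33.6 + 43.2 + 26.1 + 27.2 + 33.4 + 38.7 + 24.0
Sum = 266.0 mm
Mean = 266.0 / 8 = 33.25 mm

33.25 mm


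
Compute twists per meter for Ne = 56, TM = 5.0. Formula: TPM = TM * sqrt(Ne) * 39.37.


Formula: TPM = TM * sqrt(Ne) * 39.37
Step 1: sqrt(Ne) = sqrt(56) = 7.4833
Step 2: TM * sqrt(Ne) = 5.0 * 7.4833 = 37.4165
Step 3: TPM = 37.4165 * 39.37 = 1473 twists/m

1473 twists/m


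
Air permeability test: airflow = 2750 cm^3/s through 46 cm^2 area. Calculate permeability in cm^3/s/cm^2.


Formula: Air Permeability = Airflow / Test Area
AP = 2750 cm^3/s / 46 cm^2
AP = 59.8 cm^3/s/cm^2

59.8 cm^3/s/cm^2


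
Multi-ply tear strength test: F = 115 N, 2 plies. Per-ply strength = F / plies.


Formula: Per-ply strength = Total force / Number of plies
Per-ply = 115 N / 2
Per-ply = 57.5 N

57.5 N


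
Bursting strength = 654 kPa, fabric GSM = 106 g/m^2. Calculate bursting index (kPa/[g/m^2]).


Formula: Bursting Index = Bursting Strength / Fabric GSM
BI = 654 kPa / 106 g/m^2
BI = 6.170 kPa/(g/m^2)

6.170 kPa/(g/m^2)


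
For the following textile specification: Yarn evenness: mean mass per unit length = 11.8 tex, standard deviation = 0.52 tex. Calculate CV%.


Formula: CV% = (standard deviation / mean) * 100
Step 1: Ratio = 0.52 / 11.8 = 0.044068
Step 2: CV% = 0.044068 * 100 = 4.4068% ≈ 4.4%

4.4%


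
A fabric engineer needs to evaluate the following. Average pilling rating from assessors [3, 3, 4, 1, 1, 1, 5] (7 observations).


Formula: Mean = sum / count
Sum = 3 + 3 + 4 + 1 + 1 + 1 + 5 = 18
Mean = 18 / 7 = 2.6

2.6


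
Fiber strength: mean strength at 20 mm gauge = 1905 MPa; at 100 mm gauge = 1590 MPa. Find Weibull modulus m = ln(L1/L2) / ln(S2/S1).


Formula: m = ln(L1/L2) / ln(S2/S1)
Step 1: ln(L1/L2) = ln(20/100) = -1.60944
Step 2: S2/S1 = 1590/1905 = 0.83465
Step 3: ln(S2/S1) = ln(0.83465) = -0.18074
Step 4: m = -1.60944 / -0.18074 = 8.90

8.90 (Weibull m)


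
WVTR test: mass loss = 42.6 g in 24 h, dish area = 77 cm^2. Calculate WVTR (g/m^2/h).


Formula: WVTR = mass_loss / (area * time)
Step 1: Convert area: 77 cm^2 = 0.0077 m^2
Step 2: WVTR = 42.6 g / (0.0077 m^2 * 24 h)
Step 3: WVTR = 42.6 / 0.1848 = 230.5 g/m^2/h

230.5 g/m^2/h


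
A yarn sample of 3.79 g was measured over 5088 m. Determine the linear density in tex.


Formula: Tex = (mass_g / length_m) * 1000
Substituting: Tex = (3.79 / 5088) * 1000
Intermediate: 3.79 / 5088 = 0.00074489 g/m
Tex = 0.00074489 * 1000 = 0.74 tex

0.74 tex


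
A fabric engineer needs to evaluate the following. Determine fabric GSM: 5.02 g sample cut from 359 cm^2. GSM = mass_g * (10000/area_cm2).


Formula: GSM = mass_g / area_m2
Step 1: Convert area: 359 cm^2 = 359 / 10000 = 0.0359 m^2
Step 2: GSM = 5.02 g / 0.0359 m^2 = 139.8 g/m^2

139.8 g/m^2


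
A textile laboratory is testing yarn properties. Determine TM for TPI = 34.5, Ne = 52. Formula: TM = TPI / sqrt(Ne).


Formula: TM = TPI / sqrt(Ne)
Step 1: sqrt(Ne) = sqrt(52) = 7.2111
Step 2: TM = 34.5 / 7.2111 = 4.78

4.78 TM


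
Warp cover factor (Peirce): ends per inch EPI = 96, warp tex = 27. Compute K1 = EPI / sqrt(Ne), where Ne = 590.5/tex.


Formula: K1 = EPI / sqrt(Ne), with Ne = 590.5 / tex_warp
Step 1: Ne = 590.5 / 27 = 21.87
Step 2: sqrt(Ne) = sqrt(21.87) = 4.6765
Step 3: K1 = 96 / 4.6765 = 20.5

20.5


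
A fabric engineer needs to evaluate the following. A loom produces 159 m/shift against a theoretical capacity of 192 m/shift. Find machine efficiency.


Formula: Efficiency% = (Actual output / Theoretical output) * 100
Efficiency% = (159 / 192) * 100
Efficiency% = 0.828125 * 100 = 82.8125% ≈ 82.8%

82.8%


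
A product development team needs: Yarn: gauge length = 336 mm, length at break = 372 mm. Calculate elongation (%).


Formula: Elongation (%) = ((L_break - L0) / L0) * 100
Step 1: Extension = 372 - 336 = 36 mm
Step 2: Elongation = (36 / 336) * 100
Step 3: Elongation = 0.107143 * 100 = 10.7143% ≈ 10.7%

10.7%


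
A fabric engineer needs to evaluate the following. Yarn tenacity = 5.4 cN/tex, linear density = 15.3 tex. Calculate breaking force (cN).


Formula: Breaking force = Tenacity * Linear density
F = 5.4 cN/tex * 15.3 tex
F = 82.62 cN

82.62 cN


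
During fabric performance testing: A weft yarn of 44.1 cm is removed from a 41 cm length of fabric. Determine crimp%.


Formula: Crimp% = ((L_yarn - L_fabric) / L_fabric) * 100
Step 1: Extension = 44.1 - 41 = 3.1 cm
Step 2: Crimp% = (3.1 / 41) * 100
Step 3: Crimp% = 0.07561 * 100 = 7.561% ≈ 7.6%

7.6%


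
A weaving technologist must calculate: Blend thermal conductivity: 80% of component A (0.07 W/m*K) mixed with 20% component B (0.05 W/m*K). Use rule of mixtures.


Formula: Blend property = (fraction_A * property_A) + (fraction_B * property_B)
Step 1: Contribution A = 80/100 * 0.07 W/m*K = 0.056 W/m*K
Step 2: Contribution B = 20/100 * 0.05 W/m*K = 0.01 W/m*K
Step 3: Blend thermal conductivity = 0.056 + 0.01 = 0.066 W/m*K

0.066 W/m*K


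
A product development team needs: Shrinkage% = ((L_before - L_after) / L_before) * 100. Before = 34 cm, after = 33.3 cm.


Formula: Shrinkage% = ((L_before - L_after) / L_before) * 100
Step 1: Shrinkage = 34 - 33.3 = 0.7 cm
Step 2: Shrinkage% = (0.7 / 34) * 100
Step 3: Shrinkage% = 0.020588 * 100 = 2.0588% ≈ 2.1%

2.1%


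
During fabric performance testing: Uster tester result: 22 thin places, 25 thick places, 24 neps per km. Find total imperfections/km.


Formula: Total = thin places + thick places + neps
Total = 22 + 25 + 24
Total = 71 imperfections/km

71 imperfections/km


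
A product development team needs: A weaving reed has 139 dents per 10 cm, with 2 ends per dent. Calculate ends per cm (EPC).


Formula: EPC = (dents per 10 cm * ends per dent) / 10
Step 1: Total ends per 10 cm = 139 * 2 = 278
Step 2: EPC = 278 / 10 = 27.8 ends/cm

27.8 ends/cm


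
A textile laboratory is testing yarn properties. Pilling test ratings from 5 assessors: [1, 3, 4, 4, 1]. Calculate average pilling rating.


Formula: Mean = sum / count
Sum = 1 + 3 + 4 + 4 + 1 = 13
Mean = 13 / 5 = 2.6

2.6


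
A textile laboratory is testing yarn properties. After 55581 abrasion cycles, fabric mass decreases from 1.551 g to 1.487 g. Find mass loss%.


Formula: Mass loss% = ((m_before - m_after) / m_before) * 100
Step 1: Mass loss = 1.551 - 1.487 = 0.064 g
Step 2: Ratio = 0.064 / 1.551 = 0.0412637
Step 3: Mass loss% = 0.0412637 * 100 = 4.12637% ≈ 4.13%

4.13%


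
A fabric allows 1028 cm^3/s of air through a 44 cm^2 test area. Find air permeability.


Formula: Air Permeability = Airflow / Test Area
AP = 1028 cm^3/s / 44 cm^2
AP = 23.4 cm^3/s/cm^2

23.4 cm^3/s/cm^2


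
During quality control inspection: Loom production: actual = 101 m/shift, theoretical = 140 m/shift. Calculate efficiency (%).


Formula: Efficiency% = (Actual output / Theoretical output) * 100
Efficiency% = (101 / 140) * 100
Efficiency% = 0.721429 * 100 = 72.1429% ≈ 72.1%

72.1%


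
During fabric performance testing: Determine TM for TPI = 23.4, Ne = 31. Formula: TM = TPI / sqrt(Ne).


Formula: TM = TPI / sqrt(Ne)
Step 1: sqrt(Ne) = sqrt(31) = 5.5678
Step 2: TM = 23.4 / 5.5678 = 4.20

4.20 TM


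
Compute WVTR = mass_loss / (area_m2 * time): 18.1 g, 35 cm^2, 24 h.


Formula: WVTR = mass_loss / (area * time)
Step 1: Convert area: 35 cm^2 = 0.0035 m^2
Step 2: WVTR = 18.1 g / (0.0035 m^2 * 24 h)
Step 3: WVTR = 18.1 / 0.084 = 215.5 g/m^2/h

215.5 g/m^2/h


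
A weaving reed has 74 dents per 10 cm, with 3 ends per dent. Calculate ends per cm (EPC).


Formula: EPC = (dents per 10 cm * ends per dent) / 10
Step 1: Total ends per 10 cm = 74 * 3 = 222
Step 2: EPC = 222 / 10 = 22.2 ends/cm

22.2 ends/cm


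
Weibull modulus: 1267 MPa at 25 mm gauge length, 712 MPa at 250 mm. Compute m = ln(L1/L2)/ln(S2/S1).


Formula: m = ln(L1/L2) / ln(S2/S1)
Step 1: ln(L1/L2) = ln(25/250) = -2.30259
Step 2: S2/S1 = 712/1267 = 0.56196
Step 3: ln(S2/S1) = ln(0.56196) = -0.57632
Step 4: m = -2.30259 / -0.57632 = 4.00

4.00 (Weibull m)


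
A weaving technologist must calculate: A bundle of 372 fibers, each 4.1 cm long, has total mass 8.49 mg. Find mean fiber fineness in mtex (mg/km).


Formula: fineness (mtex) = mass (mg) / total length (km) = (mass_mg / total_length_m) * 1000
Step 1: Convert fiber length: 4.1 cm = 0.041 m
Step 2: Total fiber length = 372 * 0.041 = 15.252 m
Step 3: Linear density = 8.49 mg / 15.252 m = 0.5566 mg/m
Step 4: fineness = 0.5566 * 1000 = 556.6 mtex

556.6 mtex


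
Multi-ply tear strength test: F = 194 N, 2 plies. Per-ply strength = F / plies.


Formula: Per-ply strength = Total force / Number of plies
Per-ply = 194 N / 2
Per-ply = 97 N

97 N


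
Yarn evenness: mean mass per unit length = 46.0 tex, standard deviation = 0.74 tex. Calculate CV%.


Formula: CV% = (standard deviation / mean) * 100
Step 1: Ratio = 0.74 / 46.0 = 0.016087
Step 2: CV% = 0.016087 * 100 = 1.6087% ≈ 1.6%

1.6%


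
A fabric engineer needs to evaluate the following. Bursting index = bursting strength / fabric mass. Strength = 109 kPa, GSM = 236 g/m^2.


Formula: Bursting Index = Bursting Strength / Fabric GSM
BI = 109 kPa / 236 g/m^2
BI = 0.462 kPa/(g/m^2)

0.462 kPa/(g/m^2)


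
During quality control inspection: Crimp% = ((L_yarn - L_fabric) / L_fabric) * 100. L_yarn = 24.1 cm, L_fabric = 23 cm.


Formula: Crimp% = ((L_yarn - L_fabric) / L_fabric) * 100
Step 1: Extension = 24.1 - 23 = 1.1 cm
Step 2: Crimp% = (1.1 / 23) * 100
Step 3: Crimp% = 0.047826 * 100 = 4.7826% ≈ 4.8%

4.8%


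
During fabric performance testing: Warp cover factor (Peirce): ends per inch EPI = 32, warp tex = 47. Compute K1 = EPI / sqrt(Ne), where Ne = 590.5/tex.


Formula: K1 = EPI / sqrt(Ne), with Ne = 590.5 / tex_warp
Step 1: Ne = 590.5 / 47 = 12.564
Step 2: sqrt(Ne) = sqrt(12.564) = 3.5446
Step 3: K1 = 32 / 3.5446 = 9.0

9.0


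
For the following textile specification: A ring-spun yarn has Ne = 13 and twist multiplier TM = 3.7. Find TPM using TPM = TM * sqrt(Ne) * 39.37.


Formula: TPM = TM * sqrt(Ne) * 39.37
Step 1: sqrt(Ne) = sqrt(13) = 3.6056
Step 2: TM * sqrt(Ne) = 3.7 * 3.6056 = 13.3407
Step 3: TPM = 13.3407 * 39.37 = 525 twists/m

525 twists/m


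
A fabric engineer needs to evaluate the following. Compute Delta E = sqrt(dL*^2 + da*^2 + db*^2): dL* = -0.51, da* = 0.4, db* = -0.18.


Formula: Delta E = sqrt(dL*^2 + da*^2 + db*^2)
Step 1: dL*^2 = (-0.51)^2 = 0.2601
Step 2: da*^2 = 0.4^2 = 0.16
Step 3: db*^2 = (-0.18)^2 = 0.0324
Step 4: Sum = 0.2601 + 0.16 + 0.0324 = 0.4525
Step 5: Delta E = sqrt(0.4525) = 0.67

0.67 Delta E


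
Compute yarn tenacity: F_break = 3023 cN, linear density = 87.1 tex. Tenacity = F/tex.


Formula: Tenacity = Breaking force / Linear density
Tenacity = 3023 cN / 87.1 tex
Tenacity = 34.71 cN/tex

34.71 cN/tex


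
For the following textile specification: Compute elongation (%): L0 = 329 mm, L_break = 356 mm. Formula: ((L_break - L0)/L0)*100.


Formula: Elongation (%) = ((L_break - L0) / L0) * 100
Step 1: Extension = 356 - 329 = 27 mm
Step 2: Elongation = (27 / 329) * 100
Step 3: Elongation = 0.082067 * 100 = 8.2067% ≈ 8.2%

8.2%


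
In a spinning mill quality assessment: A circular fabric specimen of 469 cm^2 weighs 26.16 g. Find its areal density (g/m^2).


Formula: GSM = mass_g / area_m2
Step 1: Convert area: 469 cm^2 = 469 / 10000 = 0.0469 m^2
Step 2: GSM = 26.16 g / 0.0469 m^2 = 557.8 g/m^2

557.8 g/m^2


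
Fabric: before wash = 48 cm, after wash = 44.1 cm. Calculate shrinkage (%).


Formula: Shrinkage% = ((L_before - L_after) / L_before) * 100
Step 1: Shrinkage = 48 - 44.1 = 3.9 cm
Step 2: Shrinkage% = (3.9 / 48) * 100
Step 3: Shrinkage% = 0.08125 * 100 = 8.125% ≈ 8.1%

8.1%


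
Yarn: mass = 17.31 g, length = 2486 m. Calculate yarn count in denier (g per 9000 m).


Formula: den = (mass_g / length_m) * 9000
Substituting: den = (17.31 / 2486) * 9000
Intermediate: 17.31 / 2486 = 0.00696299 g/m
den = 0.00696299 * 9000 = 62.7 denier

62.7 denier


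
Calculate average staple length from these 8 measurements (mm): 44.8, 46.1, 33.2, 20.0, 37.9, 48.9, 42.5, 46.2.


Formula: Mean = sum of lengths / count
Sum = 44.8 + 46.1 + 33.2 + 20.0 + 37.9 + 48.9 + 42.5 + 46.2
Sum = 319.6 mm
Mean = 319.6 / 8 = 39.95 mm

39.95 mm


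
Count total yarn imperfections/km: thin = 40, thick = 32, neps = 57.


Formula: Total = thin places + thick places + neps
Total = 40 + 32 + 57
Total = 129 imperfections/km

129 imperfections/km


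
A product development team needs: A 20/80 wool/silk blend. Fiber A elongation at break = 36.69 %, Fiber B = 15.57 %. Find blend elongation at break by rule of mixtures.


Formula: Blend property = (fraction_A * property_A) + (fraction_B * property_B)
Step 1: Contribution A = 20/100 * 36.69 % = 7.338 %
Step 2: Contribution B = 80/100 * 15.57 % = 12.456 %
Step 3: Blend elongation at break = 7.338 + 12.456 = 19.794 %

19.794 %


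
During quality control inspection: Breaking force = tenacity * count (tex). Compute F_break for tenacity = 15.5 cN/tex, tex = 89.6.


Formula: Breaking force = Tenacity * Linear density
F = 15.5 cN/tex * 89.6 tex
F = 1388.80 cN

1388.80 cN


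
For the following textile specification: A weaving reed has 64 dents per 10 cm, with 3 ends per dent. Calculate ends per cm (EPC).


Formula: EPC = (dents per 10 cm * ends per dent) / 10
Step 1: Total ends per 10 cm = 64 * 3 = 192
Step 2: EPC = 192 / 10 = 19.2 ends/cm

19.2 ends/cm


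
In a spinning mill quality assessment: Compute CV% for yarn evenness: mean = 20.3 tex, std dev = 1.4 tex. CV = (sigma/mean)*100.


Formula: CV% = (standard deviation / mean) * 100
Step 1: Ratio = 1.4 / 20.3 = 0.068966
Step 2: CV% = 0.068966 * 100 = 6.8966% ≈ 6.9%

6.9%


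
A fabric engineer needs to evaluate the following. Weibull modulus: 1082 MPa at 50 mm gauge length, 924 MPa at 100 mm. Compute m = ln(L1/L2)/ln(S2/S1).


Formula: m = ln(L1/L2) / ln(S2/S1)
Step 1: ln(L1/L2) = ln(50/100) = -0.69315
Step 2: S2/S1 = 924/1082 = 0.85397
Step 3: ln(S2/S1) = ln(0.85397) = -0.15786
Step 4: m = -0.69315 / -0.15786 = 4.39

4.39 (Weibull m)


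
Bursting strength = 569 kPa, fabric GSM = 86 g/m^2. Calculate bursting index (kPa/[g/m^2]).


Formula: Bursting Index = Bursting Strength / Fabric GSM
BI = 569 kPa / 86 g/m^2
BI = 6.616 kPa/(g/m^2)

6.616 kPa/(g/m^2)


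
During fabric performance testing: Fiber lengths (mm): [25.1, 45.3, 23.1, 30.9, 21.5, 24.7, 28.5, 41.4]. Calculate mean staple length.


Formula: Mean = sum of lengths / count
Sum = 25.1 + 45.3 + 23.1 + 30.9 + 21.5 + 24.7 + 28.5 + 41.4
Sum = 240.5 mm
Mean = 240.5 / 8 = 30.06 mm

30.06 mm


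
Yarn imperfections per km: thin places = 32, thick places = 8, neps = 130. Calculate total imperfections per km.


Formula: Total = thin places + thick places + neps
Total = 32 + 8 + 130
Total = 170 imperfections/km

170 imperfections/km


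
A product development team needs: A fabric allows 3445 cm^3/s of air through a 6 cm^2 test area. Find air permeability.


Formula: Air Permeability = Airflow / Test Area
AP = 3445 cm^3/s / 6 cm^2
AP = 574.2 cm^3/s/cm^2

574.2 cm^3/s/cm^2


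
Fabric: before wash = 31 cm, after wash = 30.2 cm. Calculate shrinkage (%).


Formula: Shrinkage% = ((L_before - L_after) / L_before) * 100
Step 1: Shrinkage = 31 - 30.2 = 0.8 cm
Step 2: Shrinkage% = (0.8 / 31) * 100
Step 3: Shrinkage% = 0.025806 * 100 = 2.5806% ≈ 2.6%

2.6%


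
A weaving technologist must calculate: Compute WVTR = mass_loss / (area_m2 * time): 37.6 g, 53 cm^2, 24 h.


Formula: WVTR = mass_loss / (area * time)
Step 1: Convert area: 53 cm^2 = 0.0053 m^2
Step 2: WVTR = 37.6 g / (0.0053 m^2 * 24 h)
Step 3: WVTR = 37.6 / 0.1272 = 295.6 g/m^2/h

295.6 g/m^2/h


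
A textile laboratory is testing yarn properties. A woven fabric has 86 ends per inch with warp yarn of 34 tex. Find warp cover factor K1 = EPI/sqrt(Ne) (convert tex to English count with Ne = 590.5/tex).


Formula: K1 = EPI / sqrt(Ne), with Ne = 590.5 / tex_warp
Step 1: Ne = 590.5 / 34 = 17.368
Step 2: sqrt(Ne) = sqrt(17.368) = 4.1675
Step 3: K1 = 86 / 4.1675 = 20.6

20.6


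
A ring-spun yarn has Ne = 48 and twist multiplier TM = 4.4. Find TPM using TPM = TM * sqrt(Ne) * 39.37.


Formula: TPM = TM * sqrt(Ne) * 39.37
Step 1: sqrt(Ne) = sqrt(48) = 6.9282
Step 2: TM * sqrt(Ne) = 4.4 * 6.9282 = 30.4841
Step 3: TPM = 30.4841 * 39.37 = 1200 twists/m

1200 twists/m
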